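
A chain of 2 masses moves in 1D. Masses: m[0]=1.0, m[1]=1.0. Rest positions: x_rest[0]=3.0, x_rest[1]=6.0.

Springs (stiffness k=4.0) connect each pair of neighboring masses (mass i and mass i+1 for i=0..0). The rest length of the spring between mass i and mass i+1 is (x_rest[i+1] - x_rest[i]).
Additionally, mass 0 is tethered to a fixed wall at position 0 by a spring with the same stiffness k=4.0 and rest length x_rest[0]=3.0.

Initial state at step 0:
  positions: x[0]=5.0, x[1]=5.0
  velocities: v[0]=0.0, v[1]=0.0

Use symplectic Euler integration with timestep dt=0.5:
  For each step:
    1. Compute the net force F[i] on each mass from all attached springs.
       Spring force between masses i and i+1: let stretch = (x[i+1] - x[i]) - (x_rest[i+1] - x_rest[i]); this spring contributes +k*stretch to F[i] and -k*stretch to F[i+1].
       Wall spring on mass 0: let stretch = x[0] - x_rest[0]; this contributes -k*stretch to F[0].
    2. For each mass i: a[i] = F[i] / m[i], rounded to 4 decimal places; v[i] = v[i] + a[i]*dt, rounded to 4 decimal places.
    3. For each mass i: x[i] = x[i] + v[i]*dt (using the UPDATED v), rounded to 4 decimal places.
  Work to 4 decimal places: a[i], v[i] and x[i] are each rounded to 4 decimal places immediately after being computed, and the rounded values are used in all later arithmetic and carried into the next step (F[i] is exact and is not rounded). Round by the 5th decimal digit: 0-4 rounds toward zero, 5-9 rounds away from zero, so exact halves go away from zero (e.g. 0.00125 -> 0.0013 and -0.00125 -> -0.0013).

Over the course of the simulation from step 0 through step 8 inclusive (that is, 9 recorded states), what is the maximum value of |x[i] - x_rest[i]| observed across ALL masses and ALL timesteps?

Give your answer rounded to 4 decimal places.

Step 0: x=[5.0000 5.0000] v=[0.0000 0.0000]
Step 1: x=[0.0000 8.0000] v=[-10.0000 6.0000]
Step 2: x=[3.0000 6.0000] v=[6.0000 -4.0000]
Step 3: x=[6.0000 4.0000] v=[6.0000 -4.0000]
Step 4: x=[1.0000 7.0000] v=[-10.0000 6.0000]
Step 5: x=[1.0000 7.0000] v=[0.0000 0.0000]
Step 6: x=[6.0000 4.0000] v=[10.0000 -6.0000]
Step 7: x=[3.0000 6.0000] v=[-6.0000 4.0000]
Step 8: x=[0.0000 8.0000] v=[-6.0000 4.0000]
Max displacement = 3.0000

Answer: 3.0000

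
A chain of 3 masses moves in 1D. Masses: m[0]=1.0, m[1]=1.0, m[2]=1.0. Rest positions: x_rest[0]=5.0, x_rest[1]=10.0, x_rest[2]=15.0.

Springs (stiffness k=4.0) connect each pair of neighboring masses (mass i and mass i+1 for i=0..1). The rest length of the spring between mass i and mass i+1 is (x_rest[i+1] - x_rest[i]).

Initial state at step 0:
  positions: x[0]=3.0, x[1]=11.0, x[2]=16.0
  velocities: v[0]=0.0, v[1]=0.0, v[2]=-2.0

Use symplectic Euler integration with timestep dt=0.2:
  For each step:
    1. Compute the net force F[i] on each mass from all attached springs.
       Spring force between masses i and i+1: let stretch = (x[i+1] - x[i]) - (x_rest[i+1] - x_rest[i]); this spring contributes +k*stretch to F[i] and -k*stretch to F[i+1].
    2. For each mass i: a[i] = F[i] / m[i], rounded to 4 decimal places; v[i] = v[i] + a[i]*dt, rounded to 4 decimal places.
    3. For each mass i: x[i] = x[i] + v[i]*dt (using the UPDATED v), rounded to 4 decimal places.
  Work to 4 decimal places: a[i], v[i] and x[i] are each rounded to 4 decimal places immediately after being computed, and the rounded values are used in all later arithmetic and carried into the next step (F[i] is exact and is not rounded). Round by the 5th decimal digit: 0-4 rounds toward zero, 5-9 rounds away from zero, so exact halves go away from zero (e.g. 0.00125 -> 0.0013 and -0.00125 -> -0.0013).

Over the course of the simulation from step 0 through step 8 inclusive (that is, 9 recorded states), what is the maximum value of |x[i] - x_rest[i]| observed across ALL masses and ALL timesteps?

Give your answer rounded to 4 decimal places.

Step 0: x=[3.0000 11.0000 16.0000] v=[0.0000 0.0000 -2.0000]
Step 1: x=[3.4800 10.5200 15.6000] v=[2.4000 -2.4000 -2.0000]
Step 2: x=[4.2864 9.7264 15.1872] v=[4.0320 -3.9680 -2.0640]
Step 3: x=[5.1632 8.9361 14.7007] v=[4.3840 -3.9514 -2.4326]
Step 4: x=[5.8437 8.4645 14.0918] v=[3.4023 -2.3580 -3.0443]
Step 5: x=[6.1435 8.4739 13.3826] v=[1.4989 0.0472 -3.5461]
Step 6: x=[6.0161 8.8959 12.6880] v=[-0.6368 2.1098 -3.4731]
Step 7: x=[5.5495 9.4638 12.1866] v=[-2.3330 2.8396 -2.5068]
Step 8: x=[4.9092 9.8411 12.0496] v=[-3.2016 1.8864 -0.6850]
Max displacement = 2.9504

Answer: 2.9504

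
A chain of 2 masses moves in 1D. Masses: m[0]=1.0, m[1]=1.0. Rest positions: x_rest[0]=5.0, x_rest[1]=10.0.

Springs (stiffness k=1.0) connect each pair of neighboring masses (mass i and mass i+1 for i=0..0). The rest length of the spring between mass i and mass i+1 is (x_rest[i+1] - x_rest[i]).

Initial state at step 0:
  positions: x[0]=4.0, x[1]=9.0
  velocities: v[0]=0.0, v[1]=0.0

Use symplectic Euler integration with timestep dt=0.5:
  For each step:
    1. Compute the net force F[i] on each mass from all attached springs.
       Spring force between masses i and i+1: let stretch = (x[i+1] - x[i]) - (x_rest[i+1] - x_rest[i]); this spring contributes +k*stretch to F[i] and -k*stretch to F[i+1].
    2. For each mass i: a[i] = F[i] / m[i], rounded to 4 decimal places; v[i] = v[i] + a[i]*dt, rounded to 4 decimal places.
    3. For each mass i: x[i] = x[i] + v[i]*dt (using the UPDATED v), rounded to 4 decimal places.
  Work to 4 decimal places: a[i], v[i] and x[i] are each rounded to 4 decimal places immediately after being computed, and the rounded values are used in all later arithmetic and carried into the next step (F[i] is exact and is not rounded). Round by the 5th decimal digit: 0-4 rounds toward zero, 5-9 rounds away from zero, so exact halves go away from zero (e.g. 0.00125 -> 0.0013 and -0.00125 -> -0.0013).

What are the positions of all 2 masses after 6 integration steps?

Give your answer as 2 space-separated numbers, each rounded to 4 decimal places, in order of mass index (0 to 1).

Step 0: x=[4.0000 9.0000] v=[0.0000 0.0000]
Step 1: x=[4.0000 9.0000] v=[0.0000 0.0000]
Step 2: x=[4.0000 9.0000] v=[0.0000 0.0000]
Step 3: x=[4.0000 9.0000] v=[0.0000 0.0000]
Step 4: x=[4.0000 9.0000] v=[0.0000 0.0000]
Step 5: x=[4.0000 9.0000] v=[0.0000 0.0000]
Step 6: x=[4.0000 9.0000] v=[0.0000 0.0000]

Answer: 4.0000 9.0000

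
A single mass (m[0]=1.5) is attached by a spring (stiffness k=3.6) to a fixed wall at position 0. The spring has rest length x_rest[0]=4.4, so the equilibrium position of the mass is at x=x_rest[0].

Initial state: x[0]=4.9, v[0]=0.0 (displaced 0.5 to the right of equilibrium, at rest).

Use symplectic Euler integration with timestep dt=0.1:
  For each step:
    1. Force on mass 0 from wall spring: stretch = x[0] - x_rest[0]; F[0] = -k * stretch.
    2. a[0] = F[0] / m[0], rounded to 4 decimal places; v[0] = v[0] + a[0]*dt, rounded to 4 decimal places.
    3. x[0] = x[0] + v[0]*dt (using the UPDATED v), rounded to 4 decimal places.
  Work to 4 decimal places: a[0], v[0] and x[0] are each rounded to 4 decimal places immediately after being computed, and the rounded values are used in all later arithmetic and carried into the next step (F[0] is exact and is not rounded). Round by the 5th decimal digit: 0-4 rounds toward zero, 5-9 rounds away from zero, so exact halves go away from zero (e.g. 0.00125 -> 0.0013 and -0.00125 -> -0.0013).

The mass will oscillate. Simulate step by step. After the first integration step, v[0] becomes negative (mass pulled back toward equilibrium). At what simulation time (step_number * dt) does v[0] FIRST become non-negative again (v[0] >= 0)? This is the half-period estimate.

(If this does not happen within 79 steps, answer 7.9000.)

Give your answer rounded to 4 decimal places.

Answer: 2.1000

Derivation:
Step 0: x=[4.9000] v=[0.0000]
Step 1: x=[4.8880] v=[-0.1200]
Step 2: x=[4.8643] v=[-0.2371]
Step 3: x=[4.8295] v=[-0.3485]
Step 4: x=[4.7843] v=[-0.4516]
Step 5: x=[4.7299] v=[-0.5438]
Step 6: x=[4.6676] v=[-0.6230]
Step 7: x=[4.5989] v=[-0.6872]
Step 8: x=[4.5254] v=[-0.7349]
Step 9: x=[4.4489] v=[-0.7650]
Step 10: x=[4.3712] v=[-0.7767]
Step 11: x=[4.2942] v=[-0.7698]
Step 12: x=[4.2198] v=[-0.7444]
Step 13: x=[4.1497] v=[-0.7012]
Step 14: x=[4.0856] v=[-0.6411]
Step 15: x=[4.0290] v=[-0.5656]
Step 16: x=[3.9813] v=[-0.4766]
Step 17: x=[3.9437] v=[-0.3761]
Step 18: x=[3.9170] v=[-0.2666]
Step 19: x=[3.9019] v=[-0.1507]
Step 20: x=[3.8988] v=[-0.0312]
Step 21: x=[3.9077] v=[0.0891]
First v>=0 after going negative at step 21, time=2.1000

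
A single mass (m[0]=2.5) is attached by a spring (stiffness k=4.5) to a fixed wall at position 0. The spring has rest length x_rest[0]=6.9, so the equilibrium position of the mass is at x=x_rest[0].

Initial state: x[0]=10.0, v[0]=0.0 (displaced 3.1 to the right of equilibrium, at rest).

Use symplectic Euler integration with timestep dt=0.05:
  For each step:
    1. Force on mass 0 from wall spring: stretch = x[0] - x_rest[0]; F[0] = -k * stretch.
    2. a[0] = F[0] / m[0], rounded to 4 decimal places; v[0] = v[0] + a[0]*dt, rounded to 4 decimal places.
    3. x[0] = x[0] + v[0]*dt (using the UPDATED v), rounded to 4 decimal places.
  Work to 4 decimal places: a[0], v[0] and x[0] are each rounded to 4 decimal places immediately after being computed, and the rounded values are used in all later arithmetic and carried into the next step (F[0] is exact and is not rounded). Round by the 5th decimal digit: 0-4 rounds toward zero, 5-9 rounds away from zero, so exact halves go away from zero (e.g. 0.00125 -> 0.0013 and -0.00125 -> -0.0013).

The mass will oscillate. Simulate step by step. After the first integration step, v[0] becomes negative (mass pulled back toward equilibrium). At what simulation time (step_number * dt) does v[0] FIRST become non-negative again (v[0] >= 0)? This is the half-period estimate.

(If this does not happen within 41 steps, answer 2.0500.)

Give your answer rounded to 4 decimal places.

Answer: 2.0500

Derivation:
Step 0: x=[10.0000] v=[0.0000]
Step 1: x=[9.9861] v=[-0.2790]
Step 2: x=[9.9583] v=[-0.5568]
Step 3: x=[9.9167] v=[-0.8320]
Step 4: x=[9.8615] v=[-1.1035]
Step 5: x=[9.7930] v=[-1.3700]
Step 6: x=[9.7115] v=[-1.6304]
Step 7: x=[9.6173] v=[-1.8834]
Step 8: x=[9.5109] v=[-2.1280]
Step 9: x=[9.3928] v=[-2.3630]
Step 10: x=[9.2634] v=[-2.5874]
Step 11: x=[9.1234] v=[-2.8001]
Step 12: x=[8.9734] v=[-3.0002]
Step 13: x=[8.8141] v=[-3.1868]
Step 14: x=[8.6461] v=[-3.3591]
Step 15: x=[8.4703] v=[-3.5163]
Step 16: x=[8.2874] v=[-3.6576]
Step 17: x=[8.0983] v=[-3.7825]
Step 18: x=[7.9038] v=[-3.8903]
Step 19: x=[7.7048] v=[-3.9806]
Step 20: x=[7.5022] v=[-4.0530]
Step 21: x=[7.2968] v=[-4.1072]
Step 22: x=[7.0897] v=[-4.1429]
Step 23: x=[6.8817] v=[-4.1600]
Step 24: x=[6.6738] v=[-4.1584]
Step 25: x=[6.4669] v=[-4.1380]
Step 26: x=[6.2620] v=[-4.0990]
Step 27: x=[6.0599] v=[-4.0416]
Step 28: x=[5.8616] v=[-3.9660]
Step 29: x=[5.6680] v=[-3.8725]
Step 30: x=[5.4799] v=[-3.7616]
Step 31: x=[5.2982] v=[-3.6338]
Step 32: x=[5.1237] v=[-3.4896]
Step 33: x=[4.9572] v=[-3.3297]
Step 34: x=[4.7995] v=[-3.1549]
Step 35: x=[4.6512] v=[-2.9659]
Step 36: x=[4.5130] v=[-2.7635]
Step 37: x=[4.3856] v=[-2.5487]
Step 38: x=[4.2695] v=[-2.3224]
Step 39: x=[4.1652] v=[-2.0857]
Step 40: x=[4.0732] v=[-1.8396]
Step 41: x=[3.9939] v=[-1.5852]
v[0] did not become non-negative within 41 steps; using fallback time=2.0500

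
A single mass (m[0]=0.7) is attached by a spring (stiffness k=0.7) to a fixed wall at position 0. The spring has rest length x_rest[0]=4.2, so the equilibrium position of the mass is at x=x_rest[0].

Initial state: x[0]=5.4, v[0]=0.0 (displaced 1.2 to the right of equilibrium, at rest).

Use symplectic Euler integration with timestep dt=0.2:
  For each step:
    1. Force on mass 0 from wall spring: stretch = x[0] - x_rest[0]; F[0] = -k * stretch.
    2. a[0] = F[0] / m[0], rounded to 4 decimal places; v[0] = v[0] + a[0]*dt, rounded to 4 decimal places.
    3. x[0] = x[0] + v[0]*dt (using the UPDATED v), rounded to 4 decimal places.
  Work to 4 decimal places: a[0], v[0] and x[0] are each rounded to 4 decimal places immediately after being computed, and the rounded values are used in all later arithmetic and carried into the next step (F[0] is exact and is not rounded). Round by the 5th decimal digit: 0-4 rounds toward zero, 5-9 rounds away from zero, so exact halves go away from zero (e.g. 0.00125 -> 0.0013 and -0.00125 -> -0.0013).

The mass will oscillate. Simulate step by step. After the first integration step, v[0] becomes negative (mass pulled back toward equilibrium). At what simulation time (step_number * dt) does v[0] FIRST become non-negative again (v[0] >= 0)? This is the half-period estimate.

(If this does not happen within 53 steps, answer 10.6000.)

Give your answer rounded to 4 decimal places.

Answer: 3.2000

Derivation:
Step 0: x=[5.4000] v=[0.0000]
Step 1: x=[5.3520] v=[-0.2400]
Step 2: x=[5.2579] v=[-0.4704]
Step 3: x=[5.1215] v=[-0.6820]
Step 4: x=[4.9482] v=[-0.8663]
Step 5: x=[4.7450] v=[-1.0159]
Step 6: x=[4.5200] v=[-1.1249]
Step 7: x=[4.2822] v=[-1.1889]
Step 8: x=[4.0411] v=[-1.2053]
Step 9: x=[3.8064] v=[-1.1735]
Step 10: x=[3.5874] v=[-1.0948]
Step 11: x=[3.3929] v=[-0.9723]
Step 12: x=[3.2307] v=[-0.8109]
Step 13: x=[3.1073] v=[-0.6170]
Step 14: x=[3.0276] v=[-0.3985]
Step 15: x=[2.9948] v=[-0.1640]
Step 16: x=[3.0102] v=[0.0770]
First v>=0 after going negative at step 16, time=3.2000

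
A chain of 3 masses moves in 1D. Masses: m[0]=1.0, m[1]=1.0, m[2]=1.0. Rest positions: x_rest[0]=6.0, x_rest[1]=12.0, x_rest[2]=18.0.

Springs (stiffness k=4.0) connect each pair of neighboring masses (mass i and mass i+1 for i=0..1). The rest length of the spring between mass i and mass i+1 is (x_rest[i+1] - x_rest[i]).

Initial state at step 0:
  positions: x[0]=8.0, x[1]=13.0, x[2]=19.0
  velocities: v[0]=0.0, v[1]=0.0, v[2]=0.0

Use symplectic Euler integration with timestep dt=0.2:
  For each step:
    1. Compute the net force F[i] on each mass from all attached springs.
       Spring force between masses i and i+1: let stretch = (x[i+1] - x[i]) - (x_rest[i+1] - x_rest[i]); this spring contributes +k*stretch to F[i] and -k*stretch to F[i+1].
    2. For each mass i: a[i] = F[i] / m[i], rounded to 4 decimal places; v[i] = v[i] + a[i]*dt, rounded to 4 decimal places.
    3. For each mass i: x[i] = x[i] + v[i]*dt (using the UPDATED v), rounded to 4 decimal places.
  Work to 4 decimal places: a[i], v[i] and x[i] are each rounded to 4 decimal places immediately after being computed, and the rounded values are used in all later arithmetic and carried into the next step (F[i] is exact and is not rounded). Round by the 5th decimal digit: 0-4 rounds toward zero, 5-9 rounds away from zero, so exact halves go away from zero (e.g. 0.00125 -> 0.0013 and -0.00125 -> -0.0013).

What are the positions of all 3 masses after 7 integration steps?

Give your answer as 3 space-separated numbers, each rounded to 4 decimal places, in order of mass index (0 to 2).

Answer: 6.9262 13.1344 19.9393

Derivation:
Step 0: x=[8.0000 13.0000 19.0000] v=[0.0000 0.0000 0.0000]
Step 1: x=[7.8400 13.1600 19.0000] v=[-0.8000 0.8000 0.0000]
Step 2: x=[7.5712 13.4032 19.0256] v=[-1.3440 1.2160 0.1280]
Step 3: x=[7.2755 13.6129 19.1116] v=[-1.4784 1.0483 0.4301]
Step 4: x=[7.0338 13.6884 19.2778] v=[-1.2085 0.3773 0.8311]
Step 5: x=[6.8968 13.5934 19.5097] v=[-0.6848 -0.4749 1.1596]
Step 6: x=[6.8713 13.3736 19.7550] v=[-0.1275 -1.0991 1.2266]
Step 7: x=[6.9262 13.1344 19.9393] v=[0.2743 -1.1958 0.9215]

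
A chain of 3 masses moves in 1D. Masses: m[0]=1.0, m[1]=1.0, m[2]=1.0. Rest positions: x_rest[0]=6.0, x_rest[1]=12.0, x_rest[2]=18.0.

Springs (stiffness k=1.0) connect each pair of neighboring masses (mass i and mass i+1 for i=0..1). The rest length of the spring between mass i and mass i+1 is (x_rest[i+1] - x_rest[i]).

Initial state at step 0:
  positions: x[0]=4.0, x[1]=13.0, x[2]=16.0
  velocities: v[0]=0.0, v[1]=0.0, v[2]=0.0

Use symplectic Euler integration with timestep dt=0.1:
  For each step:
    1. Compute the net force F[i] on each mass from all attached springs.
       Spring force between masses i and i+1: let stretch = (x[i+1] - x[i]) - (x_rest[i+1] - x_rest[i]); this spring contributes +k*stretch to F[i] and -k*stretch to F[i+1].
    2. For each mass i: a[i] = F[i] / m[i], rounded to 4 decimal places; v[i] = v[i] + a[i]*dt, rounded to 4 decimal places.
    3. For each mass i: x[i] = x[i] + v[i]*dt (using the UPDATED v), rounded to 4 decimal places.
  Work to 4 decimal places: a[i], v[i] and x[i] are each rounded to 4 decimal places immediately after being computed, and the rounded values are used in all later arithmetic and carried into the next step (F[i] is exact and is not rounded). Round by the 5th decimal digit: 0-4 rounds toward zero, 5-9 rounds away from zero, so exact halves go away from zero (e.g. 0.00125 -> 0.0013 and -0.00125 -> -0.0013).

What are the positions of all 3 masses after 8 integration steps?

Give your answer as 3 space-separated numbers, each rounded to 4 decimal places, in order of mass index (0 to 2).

Answer: 4.9032 11.1939 16.9032

Derivation:
Step 0: x=[4.0000 13.0000 16.0000] v=[0.0000 0.0000 0.0000]
Step 1: x=[4.0300 12.9400 16.0300] v=[0.3000 -0.6000 0.3000]
Step 2: x=[4.0891 12.8218 16.0891] v=[0.5910 -1.1820 0.5910]
Step 3: x=[4.1755 12.6490 16.1755] v=[0.8643 -1.7285 0.8643]
Step 4: x=[4.2867 12.4267 16.2867] v=[1.1117 -2.2232 1.1117]
Step 5: x=[4.4193 12.1616 16.4193] v=[1.3257 -2.6512 1.3257]
Step 6: x=[4.5693 11.8616 16.5693] v=[1.4999 -2.9997 1.4999]
Step 7: x=[4.7322 11.5358 16.7322] v=[1.6291 -3.2582 1.6291]
Step 8: x=[4.9032 11.1939 16.9032] v=[1.7095 -3.4189 1.7095]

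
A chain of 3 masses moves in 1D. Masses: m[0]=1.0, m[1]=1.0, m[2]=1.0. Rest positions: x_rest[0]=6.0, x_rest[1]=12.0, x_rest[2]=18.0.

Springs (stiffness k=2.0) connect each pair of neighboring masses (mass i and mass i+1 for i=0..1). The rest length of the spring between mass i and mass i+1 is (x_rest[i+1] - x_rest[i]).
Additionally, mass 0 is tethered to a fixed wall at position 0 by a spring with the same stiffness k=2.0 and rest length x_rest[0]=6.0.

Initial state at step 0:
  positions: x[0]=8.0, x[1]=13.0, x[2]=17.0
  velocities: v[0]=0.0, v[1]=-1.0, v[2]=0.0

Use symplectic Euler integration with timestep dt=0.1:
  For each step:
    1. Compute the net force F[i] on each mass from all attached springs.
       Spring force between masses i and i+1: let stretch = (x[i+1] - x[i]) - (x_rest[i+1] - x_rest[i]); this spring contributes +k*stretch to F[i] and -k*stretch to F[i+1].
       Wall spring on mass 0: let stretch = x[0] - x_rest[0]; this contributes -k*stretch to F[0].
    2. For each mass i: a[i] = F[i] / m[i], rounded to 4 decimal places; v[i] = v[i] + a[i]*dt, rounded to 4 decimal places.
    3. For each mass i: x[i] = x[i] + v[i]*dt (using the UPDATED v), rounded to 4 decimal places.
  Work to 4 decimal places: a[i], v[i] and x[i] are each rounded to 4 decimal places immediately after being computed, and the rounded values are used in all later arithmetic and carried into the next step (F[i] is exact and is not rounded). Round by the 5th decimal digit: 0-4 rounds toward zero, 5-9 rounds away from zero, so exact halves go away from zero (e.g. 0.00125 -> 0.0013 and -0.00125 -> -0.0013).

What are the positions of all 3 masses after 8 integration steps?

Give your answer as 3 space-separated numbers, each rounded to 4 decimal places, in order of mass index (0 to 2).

Step 0: x=[8.0000 13.0000 17.0000] v=[0.0000 -1.0000 0.0000]
Step 1: x=[7.9400 12.8800 17.0400] v=[-0.6000 -1.2000 0.4000]
Step 2: x=[7.8200 12.7444 17.1168] v=[-1.2000 -1.3560 0.7680]
Step 3: x=[7.6421 12.5978 17.2262] v=[-1.7791 -1.4664 1.0935]
Step 4: x=[7.4105 12.4446 17.3630] v=[-2.3164 -1.5319 1.3678]
Step 5: x=[7.1313 12.2891 17.5214] v=[-2.7917 -1.5550 1.5841]
Step 6: x=[6.8127 12.1351 17.6952] v=[-3.1864 -1.5401 1.7376]
Step 7: x=[6.4643 11.9858 17.8778] v=[-3.4845 -1.4926 1.8256]
Step 8: x=[6.0970 11.8440 18.0625] v=[-3.6731 -1.4185 1.8472]

Answer: 6.0970 11.8440 18.0625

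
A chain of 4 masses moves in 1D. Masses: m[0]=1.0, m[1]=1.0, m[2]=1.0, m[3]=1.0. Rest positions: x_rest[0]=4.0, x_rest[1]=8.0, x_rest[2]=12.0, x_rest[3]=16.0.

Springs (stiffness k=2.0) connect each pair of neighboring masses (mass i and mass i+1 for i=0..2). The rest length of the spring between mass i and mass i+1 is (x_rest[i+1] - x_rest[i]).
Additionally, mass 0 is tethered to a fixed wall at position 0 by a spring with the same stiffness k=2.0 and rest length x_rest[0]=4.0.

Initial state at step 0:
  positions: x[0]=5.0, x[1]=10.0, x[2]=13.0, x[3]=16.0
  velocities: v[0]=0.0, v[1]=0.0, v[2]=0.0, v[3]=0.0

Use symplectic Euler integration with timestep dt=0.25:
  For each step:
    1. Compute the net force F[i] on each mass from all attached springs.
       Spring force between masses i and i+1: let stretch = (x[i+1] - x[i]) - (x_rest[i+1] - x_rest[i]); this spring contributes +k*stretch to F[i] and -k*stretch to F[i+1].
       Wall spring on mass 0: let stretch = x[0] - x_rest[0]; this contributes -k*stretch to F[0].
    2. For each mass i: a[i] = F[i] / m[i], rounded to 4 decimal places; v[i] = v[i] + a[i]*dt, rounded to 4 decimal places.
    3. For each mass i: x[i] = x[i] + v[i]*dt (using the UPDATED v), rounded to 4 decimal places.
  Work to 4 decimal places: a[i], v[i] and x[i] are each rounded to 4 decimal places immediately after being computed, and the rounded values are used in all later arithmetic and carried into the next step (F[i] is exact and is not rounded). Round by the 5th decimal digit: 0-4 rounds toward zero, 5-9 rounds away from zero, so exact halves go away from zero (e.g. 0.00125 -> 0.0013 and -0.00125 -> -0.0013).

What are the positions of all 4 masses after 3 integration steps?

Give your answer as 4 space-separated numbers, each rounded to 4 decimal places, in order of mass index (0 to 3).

Answer: 4.8594 8.7910 12.9317 16.6719

Derivation:
Step 0: x=[5.0000 10.0000 13.0000 16.0000] v=[0.0000 0.0000 0.0000 0.0000]
Step 1: x=[5.0000 9.7500 13.0000 16.1250] v=[0.0000 -1.0000 0.0000 0.5000]
Step 2: x=[4.9688 9.3125 12.9844 16.3594] v=[-0.1250 -1.7500 -0.0625 0.9375]
Step 3: x=[4.8594 8.7910 12.9317 16.6719] v=[-0.4376 -2.0859 -0.2110 1.2500]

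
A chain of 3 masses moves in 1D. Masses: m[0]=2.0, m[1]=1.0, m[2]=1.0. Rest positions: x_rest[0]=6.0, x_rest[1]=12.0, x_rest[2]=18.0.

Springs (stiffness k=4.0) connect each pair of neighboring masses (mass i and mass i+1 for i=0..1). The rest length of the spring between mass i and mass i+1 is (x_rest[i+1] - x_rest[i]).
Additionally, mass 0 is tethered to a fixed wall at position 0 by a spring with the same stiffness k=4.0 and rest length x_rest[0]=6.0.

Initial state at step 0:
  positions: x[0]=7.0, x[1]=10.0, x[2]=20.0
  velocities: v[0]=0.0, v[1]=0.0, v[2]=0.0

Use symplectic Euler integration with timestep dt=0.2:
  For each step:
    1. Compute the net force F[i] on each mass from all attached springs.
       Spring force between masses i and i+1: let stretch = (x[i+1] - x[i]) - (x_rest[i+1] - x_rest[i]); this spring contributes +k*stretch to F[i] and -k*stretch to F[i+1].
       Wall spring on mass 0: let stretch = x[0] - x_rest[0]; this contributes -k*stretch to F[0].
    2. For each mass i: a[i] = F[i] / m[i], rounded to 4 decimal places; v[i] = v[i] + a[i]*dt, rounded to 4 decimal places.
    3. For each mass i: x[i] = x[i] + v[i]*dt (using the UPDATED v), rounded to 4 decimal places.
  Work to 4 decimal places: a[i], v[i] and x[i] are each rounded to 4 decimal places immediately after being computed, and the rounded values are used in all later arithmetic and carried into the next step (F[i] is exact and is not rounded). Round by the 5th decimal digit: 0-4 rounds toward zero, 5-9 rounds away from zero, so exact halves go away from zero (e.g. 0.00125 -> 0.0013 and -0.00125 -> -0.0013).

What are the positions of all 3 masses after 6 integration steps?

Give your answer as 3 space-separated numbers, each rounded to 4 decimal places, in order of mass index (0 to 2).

Answer: 5.9567 12.9138 17.9132

Derivation:
Step 0: x=[7.0000 10.0000 20.0000] v=[0.0000 0.0000 0.0000]
Step 1: x=[6.6800 11.1200 19.3600] v=[-1.6000 5.6000 -3.2000]
Step 2: x=[6.1808 12.8480 18.3616] v=[-2.4960 8.6400 -4.9920]
Step 3: x=[5.7205 14.3914 17.4410] v=[-2.3014 7.7171 -4.6029]
Step 4: x=[5.4963 15.0354 16.9925] v=[-1.1212 3.2201 -2.2426]
Step 5: x=[5.5955 14.4663 17.1908] v=[0.4959 -2.8455 0.9917]
Step 6: x=[5.9567 12.9138 17.9132] v=[1.8060 -7.7625 3.6121]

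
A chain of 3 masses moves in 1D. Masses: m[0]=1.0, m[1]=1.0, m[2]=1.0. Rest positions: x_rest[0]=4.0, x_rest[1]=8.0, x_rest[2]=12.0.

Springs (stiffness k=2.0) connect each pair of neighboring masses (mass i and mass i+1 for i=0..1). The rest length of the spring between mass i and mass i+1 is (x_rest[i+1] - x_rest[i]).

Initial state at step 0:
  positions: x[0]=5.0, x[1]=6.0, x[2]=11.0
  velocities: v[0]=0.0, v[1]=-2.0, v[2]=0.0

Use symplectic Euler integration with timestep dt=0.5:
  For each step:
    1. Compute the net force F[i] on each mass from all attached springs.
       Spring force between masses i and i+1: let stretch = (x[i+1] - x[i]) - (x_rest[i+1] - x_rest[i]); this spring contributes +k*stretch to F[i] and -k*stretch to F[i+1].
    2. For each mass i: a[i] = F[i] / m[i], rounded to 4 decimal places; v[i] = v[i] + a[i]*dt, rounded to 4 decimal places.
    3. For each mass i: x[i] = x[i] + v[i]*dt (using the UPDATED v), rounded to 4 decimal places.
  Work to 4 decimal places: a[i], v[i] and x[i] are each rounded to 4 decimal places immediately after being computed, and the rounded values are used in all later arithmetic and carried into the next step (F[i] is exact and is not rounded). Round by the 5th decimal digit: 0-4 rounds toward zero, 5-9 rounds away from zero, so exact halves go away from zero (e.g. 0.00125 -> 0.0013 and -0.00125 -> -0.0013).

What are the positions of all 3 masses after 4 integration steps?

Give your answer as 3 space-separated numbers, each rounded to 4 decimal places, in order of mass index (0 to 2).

Step 0: x=[5.0000 6.0000 11.0000] v=[0.0000 -2.0000 0.0000]
Step 1: x=[3.5000 7.0000 10.5000] v=[-3.0000 2.0000 -1.0000]
Step 2: x=[1.7500 8.0000 10.2500] v=[-3.5000 2.0000 -0.5000]
Step 3: x=[1.1250 7.0000 10.8750] v=[-1.2500 -2.0000 1.2500]
Step 4: x=[1.4375 5.0000 11.5625] v=[0.6250 -4.0000 1.3750]

Answer: 1.4375 5.0000 11.5625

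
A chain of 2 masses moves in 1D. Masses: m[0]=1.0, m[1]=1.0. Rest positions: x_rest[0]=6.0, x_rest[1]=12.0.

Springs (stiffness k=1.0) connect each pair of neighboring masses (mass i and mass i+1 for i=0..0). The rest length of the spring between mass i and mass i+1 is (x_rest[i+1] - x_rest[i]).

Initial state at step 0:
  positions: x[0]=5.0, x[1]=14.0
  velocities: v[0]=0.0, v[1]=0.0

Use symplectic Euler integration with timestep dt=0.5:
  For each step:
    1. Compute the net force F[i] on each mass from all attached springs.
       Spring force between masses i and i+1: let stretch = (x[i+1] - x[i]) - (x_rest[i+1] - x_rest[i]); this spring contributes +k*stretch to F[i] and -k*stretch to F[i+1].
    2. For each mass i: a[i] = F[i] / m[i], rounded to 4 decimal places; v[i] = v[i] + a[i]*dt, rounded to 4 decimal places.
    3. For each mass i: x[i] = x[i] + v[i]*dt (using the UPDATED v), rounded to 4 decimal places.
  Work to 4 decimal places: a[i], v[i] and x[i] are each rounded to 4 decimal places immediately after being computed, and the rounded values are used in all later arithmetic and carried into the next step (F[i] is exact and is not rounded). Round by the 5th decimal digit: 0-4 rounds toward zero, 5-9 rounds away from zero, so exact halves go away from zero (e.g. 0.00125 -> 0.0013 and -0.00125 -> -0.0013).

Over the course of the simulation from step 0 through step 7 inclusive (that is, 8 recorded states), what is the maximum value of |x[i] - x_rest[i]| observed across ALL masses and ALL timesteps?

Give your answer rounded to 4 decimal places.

Step 0: x=[5.0000 14.0000] v=[0.0000 0.0000]
Step 1: x=[5.7500 13.2500] v=[1.5000 -1.5000]
Step 2: x=[6.8750 12.1250] v=[2.2500 -2.2500]
Step 3: x=[7.8125 11.1875] v=[1.8750 -1.8750]
Step 4: x=[8.0938 10.9063] v=[0.5625 -0.5625]
Step 5: x=[7.5782 11.4220] v=[-1.0313 1.0313]
Step 6: x=[6.5235 12.4767] v=[-2.1094 2.1094]
Step 7: x=[5.4571 13.5431] v=[-2.1328 2.1328]
Max displacement = 2.0938

Answer: 2.0938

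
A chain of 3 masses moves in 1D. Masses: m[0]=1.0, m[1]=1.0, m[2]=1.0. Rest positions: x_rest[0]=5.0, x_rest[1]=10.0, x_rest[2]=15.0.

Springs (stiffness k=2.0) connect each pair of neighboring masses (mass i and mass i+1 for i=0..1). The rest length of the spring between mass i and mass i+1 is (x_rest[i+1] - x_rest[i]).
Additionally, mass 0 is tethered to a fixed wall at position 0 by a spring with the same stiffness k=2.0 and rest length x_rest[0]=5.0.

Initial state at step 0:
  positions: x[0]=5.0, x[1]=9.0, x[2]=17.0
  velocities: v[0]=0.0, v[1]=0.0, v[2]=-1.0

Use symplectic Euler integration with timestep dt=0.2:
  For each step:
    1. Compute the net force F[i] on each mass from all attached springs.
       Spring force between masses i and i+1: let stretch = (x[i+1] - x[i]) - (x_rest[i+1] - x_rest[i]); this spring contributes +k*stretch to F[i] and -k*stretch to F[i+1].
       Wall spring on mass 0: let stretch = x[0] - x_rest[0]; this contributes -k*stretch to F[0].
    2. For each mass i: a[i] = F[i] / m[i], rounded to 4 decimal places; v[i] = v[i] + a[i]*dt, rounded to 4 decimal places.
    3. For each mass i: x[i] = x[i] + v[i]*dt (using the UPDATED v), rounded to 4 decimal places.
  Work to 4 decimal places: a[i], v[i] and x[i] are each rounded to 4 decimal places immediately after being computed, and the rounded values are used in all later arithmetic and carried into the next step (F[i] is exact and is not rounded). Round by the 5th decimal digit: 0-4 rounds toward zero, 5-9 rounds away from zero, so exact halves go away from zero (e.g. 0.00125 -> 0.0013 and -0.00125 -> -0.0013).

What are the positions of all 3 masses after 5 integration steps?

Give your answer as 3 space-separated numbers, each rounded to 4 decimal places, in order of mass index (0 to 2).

Answer: 4.8074 11.3540 13.9859

Derivation:
Step 0: x=[5.0000 9.0000 17.0000] v=[0.0000 0.0000 -1.0000]
Step 1: x=[4.9200 9.3200 16.5600] v=[-0.4000 1.6000 -2.2000]
Step 2: x=[4.7984 9.8672 15.9408] v=[-0.6080 2.7360 -3.0960]
Step 3: x=[4.6984 10.4948 15.2357] v=[-0.4998 3.1379 -3.5254]
Step 4: x=[4.6863 11.0379 14.5513] v=[-0.0606 2.7157 -3.4218]
Step 5: x=[4.8074 11.3540 13.9859] v=[0.6055 1.5804 -2.8272]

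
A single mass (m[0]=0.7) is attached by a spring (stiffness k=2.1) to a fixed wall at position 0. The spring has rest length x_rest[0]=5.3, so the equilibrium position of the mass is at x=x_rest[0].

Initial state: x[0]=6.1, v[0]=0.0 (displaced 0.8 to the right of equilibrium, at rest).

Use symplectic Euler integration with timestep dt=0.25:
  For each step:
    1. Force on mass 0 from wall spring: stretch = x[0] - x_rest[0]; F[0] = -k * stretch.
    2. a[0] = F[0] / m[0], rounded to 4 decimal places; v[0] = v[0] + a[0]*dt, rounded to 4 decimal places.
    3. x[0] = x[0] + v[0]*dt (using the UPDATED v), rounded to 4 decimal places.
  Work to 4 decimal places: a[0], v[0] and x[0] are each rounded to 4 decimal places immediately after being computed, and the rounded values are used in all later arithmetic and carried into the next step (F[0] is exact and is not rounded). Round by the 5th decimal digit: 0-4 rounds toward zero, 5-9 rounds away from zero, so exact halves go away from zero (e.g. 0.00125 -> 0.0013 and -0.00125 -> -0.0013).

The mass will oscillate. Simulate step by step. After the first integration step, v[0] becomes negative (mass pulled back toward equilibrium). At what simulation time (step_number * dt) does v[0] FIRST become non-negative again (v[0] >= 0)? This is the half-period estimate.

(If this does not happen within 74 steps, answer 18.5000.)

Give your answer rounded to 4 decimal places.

Step 0: x=[6.1000] v=[0.0000]
Step 1: x=[5.9500] v=[-0.6000]
Step 2: x=[5.6781] v=[-1.0875]
Step 3: x=[5.3353] v=[-1.3711]
Step 4: x=[4.9859] v=[-1.3976]
Step 5: x=[4.6954] v=[-1.1620]
Step 6: x=[4.5183] v=[-0.7086]
Step 7: x=[4.4877] v=[-0.1223]
Step 8: x=[4.6094] v=[0.4869]
First v>=0 after going negative at step 8, time=2.0000

Answer: 2.0000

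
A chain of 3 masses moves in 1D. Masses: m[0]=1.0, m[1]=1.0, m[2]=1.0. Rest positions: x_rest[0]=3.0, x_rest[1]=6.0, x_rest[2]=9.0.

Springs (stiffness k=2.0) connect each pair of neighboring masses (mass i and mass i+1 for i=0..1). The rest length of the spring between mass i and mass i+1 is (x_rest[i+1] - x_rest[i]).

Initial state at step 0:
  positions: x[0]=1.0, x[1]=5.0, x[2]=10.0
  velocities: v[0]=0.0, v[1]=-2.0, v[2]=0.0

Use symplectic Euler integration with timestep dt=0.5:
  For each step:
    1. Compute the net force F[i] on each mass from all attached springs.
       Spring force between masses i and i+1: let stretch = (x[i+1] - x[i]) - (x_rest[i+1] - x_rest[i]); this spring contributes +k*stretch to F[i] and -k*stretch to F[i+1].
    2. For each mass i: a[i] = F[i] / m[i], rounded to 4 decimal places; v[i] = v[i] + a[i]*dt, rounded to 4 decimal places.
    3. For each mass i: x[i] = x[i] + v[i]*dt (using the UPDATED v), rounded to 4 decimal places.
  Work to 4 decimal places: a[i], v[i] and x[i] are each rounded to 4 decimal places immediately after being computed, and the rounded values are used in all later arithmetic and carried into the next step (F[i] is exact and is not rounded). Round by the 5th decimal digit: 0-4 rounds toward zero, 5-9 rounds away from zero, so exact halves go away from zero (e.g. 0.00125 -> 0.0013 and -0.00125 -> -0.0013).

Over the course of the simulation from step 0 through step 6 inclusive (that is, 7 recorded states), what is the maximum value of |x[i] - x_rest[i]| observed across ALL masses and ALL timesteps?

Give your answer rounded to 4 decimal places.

Step 0: x=[1.0000 5.0000 10.0000] v=[0.0000 -2.0000 0.0000]
Step 1: x=[1.5000 4.5000 9.0000] v=[1.0000 -1.0000 -2.0000]
Step 2: x=[2.0000 4.7500 7.2500] v=[1.0000 0.5000 -3.5000]
Step 3: x=[2.3750 4.8750 5.7500] v=[0.7500 0.2500 -3.0000]
Step 4: x=[2.5000 4.1875 5.3125] v=[0.2500 -1.3750 -0.8750]
Step 5: x=[1.9688 3.2188 5.8125] v=[-1.0625 -1.9375 1.0000]
Step 6: x=[0.5626 2.9219 6.5157] v=[-2.8125 -0.5938 1.4063]
Max displacement = 3.6875

Answer: 3.6875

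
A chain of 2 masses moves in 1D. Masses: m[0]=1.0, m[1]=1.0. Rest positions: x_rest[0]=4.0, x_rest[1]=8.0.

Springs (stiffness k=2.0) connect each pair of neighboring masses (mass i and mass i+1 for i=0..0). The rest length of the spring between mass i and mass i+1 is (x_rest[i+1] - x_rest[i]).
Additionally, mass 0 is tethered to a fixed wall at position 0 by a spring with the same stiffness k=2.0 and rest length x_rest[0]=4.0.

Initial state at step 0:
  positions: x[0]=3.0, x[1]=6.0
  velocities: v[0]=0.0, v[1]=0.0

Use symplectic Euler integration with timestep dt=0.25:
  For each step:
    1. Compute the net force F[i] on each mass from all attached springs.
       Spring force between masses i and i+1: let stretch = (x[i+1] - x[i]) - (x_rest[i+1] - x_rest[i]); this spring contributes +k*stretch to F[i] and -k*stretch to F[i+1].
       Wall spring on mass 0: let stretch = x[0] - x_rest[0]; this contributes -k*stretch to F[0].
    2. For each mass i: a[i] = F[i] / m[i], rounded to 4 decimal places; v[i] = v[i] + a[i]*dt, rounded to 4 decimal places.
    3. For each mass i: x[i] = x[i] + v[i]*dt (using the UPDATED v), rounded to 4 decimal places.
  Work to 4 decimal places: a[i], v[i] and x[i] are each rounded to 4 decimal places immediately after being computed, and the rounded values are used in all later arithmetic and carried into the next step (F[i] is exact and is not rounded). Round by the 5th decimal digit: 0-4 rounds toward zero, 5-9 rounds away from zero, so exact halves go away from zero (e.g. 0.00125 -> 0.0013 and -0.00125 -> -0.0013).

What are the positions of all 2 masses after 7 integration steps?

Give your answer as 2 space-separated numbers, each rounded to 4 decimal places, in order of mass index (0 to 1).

Answer: 4.0210 8.1748

Derivation:
Step 0: x=[3.0000 6.0000] v=[0.0000 0.0000]
Step 1: x=[3.0000 6.1250] v=[0.0000 0.5000]
Step 2: x=[3.0156 6.3594] v=[0.0625 0.9375]
Step 3: x=[3.0723 6.6758] v=[0.2266 1.2656]
Step 4: x=[3.1954 7.0418] v=[0.4922 1.4639]
Step 5: x=[3.3998 7.4270] v=[0.8177 1.5407]
Step 6: x=[3.6827 7.8088] v=[1.1314 1.5271]
Step 7: x=[4.0210 8.1748] v=[1.3531 1.4641]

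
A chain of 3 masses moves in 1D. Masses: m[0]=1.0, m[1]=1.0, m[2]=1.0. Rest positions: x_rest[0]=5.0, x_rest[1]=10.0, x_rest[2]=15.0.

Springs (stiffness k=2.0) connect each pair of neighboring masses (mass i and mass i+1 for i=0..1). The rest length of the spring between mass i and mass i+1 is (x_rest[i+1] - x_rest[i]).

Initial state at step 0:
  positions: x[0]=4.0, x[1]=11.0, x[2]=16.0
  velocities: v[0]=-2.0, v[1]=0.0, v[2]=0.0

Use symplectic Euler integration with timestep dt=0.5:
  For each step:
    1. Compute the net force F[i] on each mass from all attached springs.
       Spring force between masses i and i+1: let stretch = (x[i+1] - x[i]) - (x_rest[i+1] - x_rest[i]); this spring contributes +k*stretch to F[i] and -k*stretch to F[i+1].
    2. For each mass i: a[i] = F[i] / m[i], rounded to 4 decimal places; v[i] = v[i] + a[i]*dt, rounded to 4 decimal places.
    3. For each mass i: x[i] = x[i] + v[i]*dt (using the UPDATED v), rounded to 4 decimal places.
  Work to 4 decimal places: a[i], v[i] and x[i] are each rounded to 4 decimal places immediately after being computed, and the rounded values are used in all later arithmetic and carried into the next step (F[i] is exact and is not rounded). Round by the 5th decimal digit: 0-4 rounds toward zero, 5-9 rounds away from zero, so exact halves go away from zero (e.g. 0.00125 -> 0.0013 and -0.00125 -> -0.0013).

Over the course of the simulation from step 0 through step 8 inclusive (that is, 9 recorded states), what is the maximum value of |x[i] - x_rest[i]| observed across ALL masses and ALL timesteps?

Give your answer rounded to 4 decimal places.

Step 0: x=[4.0000 11.0000 16.0000] v=[-2.0000 0.0000 0.0000]
Step 1: x=[4.0000 10.0000 16.0000] v=[0.0000 -2.0000 0.0000]
Step 2: x=[4.5000 9.0000 15.5000] v=[1.0000 -2.0000 -1.0000]
Step 3: x=[4.7500 9.0000 14.2500] v=[0.5000 0.0000 -2.5000]
Step 4: x=[4.6250 9.5000 12.8750] v=[-0.2500 1.0000 -2.7500]
Step 5: x=[4.4375 9.2500 12.3125] v=[-0.3750 -0.5000 -1.1250]
Step 6: x=[4.1563 8.1250 12.7188] v=[-0.5625 -2.2500 0.8125]
Step 7: x=[3.3594 7.3126 13.3282] v=[-1.5938 -1.6249 1.2187]
Step 8: x=[2.0391 7.5314 13.4298] v=[-2.6406 0.4375 0.2031]
Max displacement = 2.9609

Answer: 2.9609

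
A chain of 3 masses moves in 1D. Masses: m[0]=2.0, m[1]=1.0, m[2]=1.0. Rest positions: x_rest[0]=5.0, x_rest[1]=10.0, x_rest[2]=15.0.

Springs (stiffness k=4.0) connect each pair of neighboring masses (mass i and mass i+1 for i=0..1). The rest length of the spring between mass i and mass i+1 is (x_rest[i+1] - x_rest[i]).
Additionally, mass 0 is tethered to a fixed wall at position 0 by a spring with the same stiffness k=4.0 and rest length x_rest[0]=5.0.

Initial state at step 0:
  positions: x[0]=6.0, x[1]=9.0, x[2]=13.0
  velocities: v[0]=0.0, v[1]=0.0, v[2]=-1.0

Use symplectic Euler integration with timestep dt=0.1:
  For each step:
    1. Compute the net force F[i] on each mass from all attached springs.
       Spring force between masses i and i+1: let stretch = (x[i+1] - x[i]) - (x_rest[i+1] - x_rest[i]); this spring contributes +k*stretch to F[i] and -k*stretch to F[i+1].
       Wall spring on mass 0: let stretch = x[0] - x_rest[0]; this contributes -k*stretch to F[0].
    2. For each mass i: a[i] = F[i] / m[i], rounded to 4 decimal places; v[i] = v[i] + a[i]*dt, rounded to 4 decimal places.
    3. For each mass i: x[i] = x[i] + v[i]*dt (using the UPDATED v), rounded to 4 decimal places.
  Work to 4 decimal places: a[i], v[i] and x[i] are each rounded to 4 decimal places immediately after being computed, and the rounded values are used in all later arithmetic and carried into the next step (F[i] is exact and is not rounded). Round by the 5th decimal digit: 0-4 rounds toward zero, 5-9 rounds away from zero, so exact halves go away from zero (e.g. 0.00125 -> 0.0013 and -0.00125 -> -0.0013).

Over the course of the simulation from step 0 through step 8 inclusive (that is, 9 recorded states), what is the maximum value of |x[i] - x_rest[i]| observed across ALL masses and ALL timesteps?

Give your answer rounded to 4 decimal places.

Answer: 2.0760

Derivation:
Step 0: x=[6.0000 9.0000 13.0000] v=[0.0000 0.0000 -1.0000]
Step 1: x=[5.9400 9.0400 12.9400] v=[-0.6000 0.4000 -0.6000]
Step 2: x=[5.8232 9.1120 12.9240] v=[-1.1680 0.7200 -0.1600]
Step 3: x=[5.6557 9.2049 12.9555] v=[-1.6749 0.9293 0.3152]
Step 4: x=[5.4461 9.3059 13.0370] v=[-2.0962 1.0099 0.8150]
Step 5: x=[5.2048 9.4017 13.1693] v=[-2.4135 0.9584 1.3226]
Step 6: x=[4.9433 9.4804 13.3509] v=[-2.6151 0.7867 1.8156]
Step 7: x=[4.6737 9.5324 13.5776] v=[-2.6963 0.5201 2.2674]
Step 8: x=[4.4078 9.5519 13.8425] v=[-2.6593 0.1947 2.6493]
Max displacement = 2.0760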